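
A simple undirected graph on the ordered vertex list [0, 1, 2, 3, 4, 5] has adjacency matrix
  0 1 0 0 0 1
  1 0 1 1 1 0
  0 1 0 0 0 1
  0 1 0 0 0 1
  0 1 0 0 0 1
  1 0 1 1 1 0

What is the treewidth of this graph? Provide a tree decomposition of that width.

Treewidth 2.
One such decomposition:
Bags: B1 = {1, 2, 5}  B2 = {1, 4, 5}  B3 = {1, 3, 5}  B4 = {0, 1, 5}
Tree: B1–B2, B2–B3, B3–B4

The largest bag has 3 vertices, giving width 2; this decomposition certifies tw(G) ≤ 2. The edges 5–2–1–4–5 form a cycle, so G is not a tree and its treewidth is at least 2. Combining the bounds, tw(G) = 2.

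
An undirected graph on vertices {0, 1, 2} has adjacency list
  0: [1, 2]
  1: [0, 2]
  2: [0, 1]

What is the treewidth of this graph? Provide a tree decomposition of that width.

With just one bag of size 3, the width is 3 − 1 = 2, so tw(G) ≤ 2. On the other hand G contains the 3-clique {0, 1, 2}. A clique must lie in a single bag of any decomposition, so no decomposition can have width below 2. The upper and lower bounds meet at 2, so that is the treewidth.

Treewidth 2.
One such decomposition:
Bags: B1 = {0, 1, 2}
Tree: (single bag)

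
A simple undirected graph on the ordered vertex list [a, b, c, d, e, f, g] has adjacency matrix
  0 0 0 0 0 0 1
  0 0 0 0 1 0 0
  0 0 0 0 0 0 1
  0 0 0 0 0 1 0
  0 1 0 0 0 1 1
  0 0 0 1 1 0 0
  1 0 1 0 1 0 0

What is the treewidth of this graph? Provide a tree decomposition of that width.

Every bag has size at most 2, so the width is 2 − 1 = 1 and tw(G) ≤ 1. Any graph with an edge has treewidth ≥ 1, and G has the edge e–f. Combining the bounds, tw(G) = 1.

Treewidth 1.
Bags: B1 = {e, f}  B2 = {b, e}  B3 = {e, g}  B4 = {d, f}  B5 = {c, g}  B6 = {a, g}
Tree: B1–B2, B2–B3, B1–B4, B3–B5, B5–B6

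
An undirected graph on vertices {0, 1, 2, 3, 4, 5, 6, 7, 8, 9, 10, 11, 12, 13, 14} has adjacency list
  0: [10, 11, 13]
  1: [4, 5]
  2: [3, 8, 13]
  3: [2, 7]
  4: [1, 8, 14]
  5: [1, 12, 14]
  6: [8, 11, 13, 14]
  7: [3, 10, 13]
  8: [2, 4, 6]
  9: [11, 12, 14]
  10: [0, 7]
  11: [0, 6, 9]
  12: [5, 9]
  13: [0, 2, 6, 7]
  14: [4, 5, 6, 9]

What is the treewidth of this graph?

A width-3 tree decomposition is:
Bags: B1 = {0, 3, 7, 10}  B2 = {0, 3, 7, 13}  B3 = {0, 2, 3, 13}  B4 = {0, 2, 11, 13}  B5 = {2, 6, 11, 13}  B6 = {2, 6, 8, 11}  B7 = {6, 8, 9, 11}  B8 = {6, 8, 9, 14}  B9 = {4, 8, 9, 14}  B10 = {4, 9, 12, 14}  B11 = {4, 5, 12, 14}  B12 = {1, 4, 5, 12}
Tree: B1–B2, B2–B3, B3–B4, B4–B5, B5–B6, B6–B7, B7–B8, B8–B9, B9–B10, B10–B11, B11–B12
Each bag holds 4 vertices, so the decomposition has width 3, which upper-bounds the treewidth. For the lower bound: the 4 vertex sets {3,7,10}, {0}, {13}, {2,6,8,11} are disjoint, each induces a connected subgraph, and every pair is joined by at least one edge of G. Contracting each set to a single vertex therefore yields K_{4} as a minor, and since treewidth is minor-monotone, tw(G) ≥ tw(K_{4}) = 3. The upper and lower bounds meet at 3, so that is the treewidth.

3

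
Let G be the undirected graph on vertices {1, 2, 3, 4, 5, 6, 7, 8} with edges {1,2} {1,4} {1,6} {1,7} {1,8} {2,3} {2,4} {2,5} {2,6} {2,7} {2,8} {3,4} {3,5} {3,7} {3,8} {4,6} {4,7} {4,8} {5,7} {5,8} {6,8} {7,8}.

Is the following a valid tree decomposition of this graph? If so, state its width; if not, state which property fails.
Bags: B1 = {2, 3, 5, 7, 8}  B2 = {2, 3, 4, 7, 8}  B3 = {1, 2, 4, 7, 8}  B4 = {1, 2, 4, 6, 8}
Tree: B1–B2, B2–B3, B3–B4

Yes; width 4.

Checking the three conditions: (i) the bags cover all of {1, 2, 3, 4, 5, 6, 7, 8}; (ii) for each edge, some bag contains both endpoints; (iii) the bags containing any fixed vertex form a subtree. All hold, so the decomposition is valid with width 5 − 1 = 4.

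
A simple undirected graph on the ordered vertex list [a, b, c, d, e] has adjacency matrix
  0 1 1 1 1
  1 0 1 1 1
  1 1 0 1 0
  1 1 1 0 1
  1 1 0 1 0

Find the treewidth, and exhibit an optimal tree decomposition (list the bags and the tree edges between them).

Treewidth 3.
One such decomposition:
Bags: B1 = {a, b, c, d}  B2 = {a, b, d, e}
Tree: B1–B2

The largest bag has 4 vertices, giving width 3; this decomposition certifies tw(G) ≤ 3. On the other hand G contains the 4-clique {a, b, d, e}. A clique must lie in a single bag of any decomposition, so no decomposition can have width below 3. Combining the bounds, tw(G) = 3.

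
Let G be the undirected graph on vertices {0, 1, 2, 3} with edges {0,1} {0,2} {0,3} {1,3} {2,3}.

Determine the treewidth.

A width-2 tree decomposition is:
Bags: B1 = {0, 2, 3}  B2 = {0, 1, 3}
Tree: B1–B2
The largest bag has 3 vertices, giving width 2; this decomposition certifies tw(G) ≤ 2. For the lower bound, the 3 vertices {0, 1, 3} are pairwise adjacent, and any tree decomposition puts a clique entirely inside one bag — forcing width ≥ 2. Combining the bounds, tw(G) = 2.

2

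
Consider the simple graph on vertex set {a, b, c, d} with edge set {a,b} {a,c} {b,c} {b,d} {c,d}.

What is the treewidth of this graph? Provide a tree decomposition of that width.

Treewidth 2.
Bags: B1 = {b, c, d}  B2 = {a, b, c}
Tree: B1–B2

Every bag has size at most 3, so the width is 3 − 1 = 2 and tw(G) ≤ 2. On the other hand G contains the 3-clique {b, c, d}. A clique must lie in a single bag of any decomposition, so no decomposition can have width below 2. Combining the bounds, tw(G) = 2.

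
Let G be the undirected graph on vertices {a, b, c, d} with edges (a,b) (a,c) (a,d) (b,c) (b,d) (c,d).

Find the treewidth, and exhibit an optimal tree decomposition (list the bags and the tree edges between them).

A single bag containing all 4 vertices is trivially a valid decomposition of width 3. On the other hand G contains the 4-clique {a, b, c, d}. A clique must lie in a single bag of any decomposition, so no decomposition can have width below 3. The upper and lower bounds meet at 3, so that is the treewidth.

Treewidth 3.
One optimal decomposition is:
Bags: B1 = {a, b, c, d}
Tree: (single bag)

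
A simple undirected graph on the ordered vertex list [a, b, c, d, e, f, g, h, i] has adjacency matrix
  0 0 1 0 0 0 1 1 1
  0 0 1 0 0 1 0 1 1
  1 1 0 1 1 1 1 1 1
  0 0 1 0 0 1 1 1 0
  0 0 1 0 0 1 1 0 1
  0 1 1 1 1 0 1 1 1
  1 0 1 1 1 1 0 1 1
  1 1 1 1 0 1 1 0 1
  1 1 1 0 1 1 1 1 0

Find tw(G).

A width-4 tree decomposition is:
Bags: B1 = {c, d, f, g, h}  B2 = {c, f, g, h, i}  B3 = {a, c, g, h, i}  B4 = {c, e, f, g, i}  B5 = {b, c, f, h, i}
Tree: B1–B2, B2–B3, B2–B4, B2–B5
The largest bag has 5 vertices, giving width 4; this decomposition certifies tw(G) ≤ 4. On the other hand G contains the 5-clique {a, c, g, h, i}. A clique must lie in a single bag of any decomposition, so no decomposition can have width below 4. Hence tw(G) = 4 exactly.

4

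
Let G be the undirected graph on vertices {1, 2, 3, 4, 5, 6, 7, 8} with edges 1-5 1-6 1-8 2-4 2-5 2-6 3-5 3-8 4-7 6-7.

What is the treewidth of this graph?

2

A width-2 tree decomposition is:
Bags: B1 = {4, 6, 7}  B2 = {2, 4, 6}  B3 = {1, 2, 6}  B4 = {1, 2, 5}  B5 = {1, 5, 8}  B6 = {3, 5, 8}
Tree: B1–B2, B2–B3, B3–B4, B4–B5, B5–B6
Every bag has size at most 3, so the width is 3 − 1 = 2 and tw(G) ≤ 2. Since 7–4–2–6–7 is a cycle in G, G is not acyclic. Forests are exactly the graphs of treewidth ≤ 1, so tw(G) ≥ 2. The upper and lower bounds meet at 2, so that is the treewidth.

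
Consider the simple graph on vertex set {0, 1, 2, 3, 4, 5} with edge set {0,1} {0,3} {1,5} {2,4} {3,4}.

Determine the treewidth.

1

A width-1 tree decomposition is:
Bags: B1 = {2, 4}  B2 = {3, 4}  B3 = {0, 3}  B4 = {0, 1}  B5 = {1, 5}
Tree: B1–B2, B2–B3, B3–B4, B4–B5
Every bag has size at most 2, so the width is 2 − 1 = 1 and tw(G) ≤ 1. G has an edge, so its treewidth is at least 1. Combining the bounds, tw(G) = 1.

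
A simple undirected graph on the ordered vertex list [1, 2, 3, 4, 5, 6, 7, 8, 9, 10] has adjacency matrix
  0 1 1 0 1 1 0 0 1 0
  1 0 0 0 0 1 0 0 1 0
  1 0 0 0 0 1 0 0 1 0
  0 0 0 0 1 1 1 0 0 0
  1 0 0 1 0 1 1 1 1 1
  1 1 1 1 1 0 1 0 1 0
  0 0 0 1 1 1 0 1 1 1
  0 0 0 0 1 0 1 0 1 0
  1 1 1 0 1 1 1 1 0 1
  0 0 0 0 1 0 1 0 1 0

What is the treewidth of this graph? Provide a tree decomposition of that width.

Treewidth 3.
One optimal decomposition is:
Bags: B1 = {5, 7, 9, 10}  B2 = {5, 6, 7, 9}  B3 = {4, 5, 6, 7}  B4 = {5, 7, 8, 9}  B5 = {1, 5, 6, 9}  B6 = {1, 2, 6, 9}  B7 = {1, 3, 6, 9}
Tree: B1–B2, B2–B3, B1–B4, B2–B5, B5–B6, B5–B7

Each bag holds 4 vertices, so the decomposition has width 3, which upper-bounds the treewidth. Conversely, {1, 2, 6, 9} is a clique of size 4, and the vertices of any clique must share a bag in every tree decomposition; so some bag has ≥ 4 vertices and tw(G) ≥ 3. Combining the bounds, tw(G) = 3.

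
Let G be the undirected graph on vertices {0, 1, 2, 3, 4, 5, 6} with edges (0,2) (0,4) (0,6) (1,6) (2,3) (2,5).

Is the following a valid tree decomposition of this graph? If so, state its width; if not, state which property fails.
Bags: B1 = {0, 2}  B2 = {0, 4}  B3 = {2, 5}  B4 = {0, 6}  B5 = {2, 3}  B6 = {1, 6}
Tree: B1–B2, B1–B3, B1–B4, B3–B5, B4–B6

Yes; width 1.

Vertex coverage: the bags together contain {0, 1, 2, 3, 4, 5, 6}, the full vertex set. Edge coverage: each edge of G has both endpoints in at least one bag. Running intersection: for every vertex, the bags containing it form a connected subtree. All three properties hold, so this is a valid tree decomposition of width max|bag| − 1 = 1, and hence tw(G) ≤ 1.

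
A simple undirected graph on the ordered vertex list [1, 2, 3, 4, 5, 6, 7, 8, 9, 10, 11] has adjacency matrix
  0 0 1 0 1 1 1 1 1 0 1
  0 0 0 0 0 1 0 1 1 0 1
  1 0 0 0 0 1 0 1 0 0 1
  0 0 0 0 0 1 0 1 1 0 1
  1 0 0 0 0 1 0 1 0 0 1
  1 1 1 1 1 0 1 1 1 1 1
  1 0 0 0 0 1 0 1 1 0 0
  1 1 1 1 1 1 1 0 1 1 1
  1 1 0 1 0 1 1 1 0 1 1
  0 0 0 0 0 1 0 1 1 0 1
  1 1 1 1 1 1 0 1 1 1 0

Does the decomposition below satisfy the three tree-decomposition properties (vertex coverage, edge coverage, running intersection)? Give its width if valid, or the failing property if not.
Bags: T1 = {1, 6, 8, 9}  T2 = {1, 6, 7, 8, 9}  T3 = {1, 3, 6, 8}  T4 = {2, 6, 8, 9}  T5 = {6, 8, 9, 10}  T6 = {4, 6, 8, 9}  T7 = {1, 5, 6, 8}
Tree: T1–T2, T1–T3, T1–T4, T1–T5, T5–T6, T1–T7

A tree decomposition must satisfy three properties: every vertex lies in some bag; for every edge, both endpoints lie together in some bag; and for every vertex, the bags containing it form a connected subtree. Here vertex 11 appears in no bag, so the decomposition is invalid.

No — vertex 11 appears in no bag.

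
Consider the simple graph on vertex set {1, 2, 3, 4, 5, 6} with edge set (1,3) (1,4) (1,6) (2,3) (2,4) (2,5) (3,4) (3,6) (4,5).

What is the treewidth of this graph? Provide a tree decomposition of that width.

Treewidth 2.
Bags: B1 = {1, 3, 4}  B2 = {2, 3, 4}  B3 = {2, 4, 5}  B4 = {1, 3, 6}
Tree: B1–B2, B2–B3, B1–B4

Every bag has size at most 3, so the width is 3 − 1 = 2 and tw(G) ≤ 2. On the other hand G contains the 3-clique {1, 3, 4}. A clique must lie in a single bag of any decomposition, so no decomposition can have width below 2. Combining the bounds, tw(G) = 2.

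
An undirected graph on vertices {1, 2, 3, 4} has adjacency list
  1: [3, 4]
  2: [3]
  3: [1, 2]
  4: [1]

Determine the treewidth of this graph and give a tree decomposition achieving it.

Treewidth 1.
Bags: B1 = {1, 4}  B2 = {1, 3}  B3 = {2, 3}
Tree: B1–B2, B2–B3

Each bag holds 2 vertices, so the decomposition has width 1, which upper-bounds the treewidth. Any graph with an edge has treewidth ≥ 1, and G has the edge 4–1. Combining the bounds, tw(G) = 1.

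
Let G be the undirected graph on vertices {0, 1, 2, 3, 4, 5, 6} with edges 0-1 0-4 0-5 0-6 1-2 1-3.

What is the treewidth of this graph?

A width-1 tree decomposition is:
Bags: B1 = {1, 2}  B2 = {0, 1}  B3 = {0, 5}  B4 = {0, 6}  B5 = {1, 3}  B6 = {0, 4}
Tree: B1–B2, B2–B3, B2–B4, B1–B5, B3–B6
The largest bag has 2 vertices, giving width 1; this decomposition certifies tw(G) ≤ 1. G has an edge, so its treewidth is at least 1. The upper and lower bounds meet at 1, so that is the treewidth.

1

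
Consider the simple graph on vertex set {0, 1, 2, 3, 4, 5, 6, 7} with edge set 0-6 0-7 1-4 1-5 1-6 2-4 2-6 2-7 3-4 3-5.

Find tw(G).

2

A width-2 tree decomposition is:
Bags: B1 = {3, 4, 5}  B2 = {1, 4, 5}  B3 = {1, 2, 4}  B4 = {1, 2, 6}  B5 = {2, 6, 7}  B6 = {0, 6, 7}
Tree: B1–B2, B2–B3, B3–B4, B4–B5, B5–B6
The largest bag has 3 vertices, giving width 2; this decomposition certifies tw(G) ≤ 2. Since 3–5–1–4–3 is a cycle in G, G is not acyclic. Forests are exactly the graphs of treewidth ≤ 1, so tw(G) ≥ 2. Hence tw(G) = 2 exactly.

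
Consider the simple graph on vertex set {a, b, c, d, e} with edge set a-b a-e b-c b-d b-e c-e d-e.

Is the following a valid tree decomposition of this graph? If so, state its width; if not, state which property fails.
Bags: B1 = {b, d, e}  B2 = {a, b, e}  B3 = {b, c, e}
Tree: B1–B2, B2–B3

Every vertex of G appears in some bag (union = {a, b, c, d, e}); every edge is covered by a bag; and for each vertex v the set of bags containing v is connected in the bag tree. The decomposition is therefore valid. The largest bag has 3 vertices, so the width is 2.

Yes; width 2.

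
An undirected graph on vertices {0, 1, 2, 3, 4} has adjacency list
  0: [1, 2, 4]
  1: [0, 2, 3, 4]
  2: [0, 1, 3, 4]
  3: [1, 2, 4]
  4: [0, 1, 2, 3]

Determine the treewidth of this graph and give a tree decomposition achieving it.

Each bag holds 4 vertices, so the decomposition has width 3, which upper-bounds the treewidth. On the other hand G contains the 4-clique {0, 1, 2, 4}. A clique must lie in a single bag of any decomposition, so no decomposition can have width below 3. Combining the bounds, tw(G) = 3.

Treewidth 3.
One such decomposition:
Bags: B1 = {1, 2, 3, 4}  B2 = {0, 1, 2, 4}
Tree: B1–B2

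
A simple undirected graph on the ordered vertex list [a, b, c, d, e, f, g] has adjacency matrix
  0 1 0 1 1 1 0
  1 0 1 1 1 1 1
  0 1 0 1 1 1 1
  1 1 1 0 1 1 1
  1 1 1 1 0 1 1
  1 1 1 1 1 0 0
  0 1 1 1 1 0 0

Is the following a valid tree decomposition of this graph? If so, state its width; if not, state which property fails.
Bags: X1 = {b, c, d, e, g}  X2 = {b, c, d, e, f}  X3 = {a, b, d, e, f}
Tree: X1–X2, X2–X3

Checking the three conditions: (i) the bags cover all of {a, b, c, d, e, f, g}; (ii) for each edge, some bag contains both endpoints; (iii) the bags containing any fixed vertex form a subtree. All hold, so the decomposition is valid with width 5 − 1 = 4.

Yes; width 4.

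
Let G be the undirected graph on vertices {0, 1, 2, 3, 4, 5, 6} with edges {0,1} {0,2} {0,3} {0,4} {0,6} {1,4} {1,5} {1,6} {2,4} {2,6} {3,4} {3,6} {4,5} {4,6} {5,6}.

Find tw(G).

3

A width-3 tree decomposition is:
Bags: B1 = {0, 1, 4, 6}  B2 = {0, 3, 4, 6}  B3 = {0, 2, 4, 6}  B4 = {1, 4, 5, 6}
Tree: B1–B2, B1–B3, B1–B4
Every bag has size at most 4, so the width is 4 − 1 = 3 and tw(G) ≤ 3. For the lower bound, the 4 vertices {0, 1, 4, 6} are pairwise adjacent, and any tree decomposition puts a clique entirely inside one bag — forcing width ≥ 3. Hence tw(G) = 3 exactly.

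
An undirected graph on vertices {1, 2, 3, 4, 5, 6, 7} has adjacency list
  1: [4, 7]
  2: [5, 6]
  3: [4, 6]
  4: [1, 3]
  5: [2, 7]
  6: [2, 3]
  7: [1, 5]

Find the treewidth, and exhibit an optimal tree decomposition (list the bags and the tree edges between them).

Each bag holds 3 vertices, so the decomposition has width 2, which upper-bounds the treewidth. The edges 3–6–2–5–7–1–4–3 form a cycle, so G is not a tree and its treewidth is at least 2. The upper and lower bounds meet at 2, so that is the treewidth.

Treewidth 2.
One optimal decomposition is:
Bags: B1 = {2, 3, 6}  B2 = {2, 3, 5}  B3 = {3, 5, 7}  B4 = {1, 3, 7}  B5 = {1, 3, 4}
Tree: B1–B2, B2–B3, B3–B4, B4–B5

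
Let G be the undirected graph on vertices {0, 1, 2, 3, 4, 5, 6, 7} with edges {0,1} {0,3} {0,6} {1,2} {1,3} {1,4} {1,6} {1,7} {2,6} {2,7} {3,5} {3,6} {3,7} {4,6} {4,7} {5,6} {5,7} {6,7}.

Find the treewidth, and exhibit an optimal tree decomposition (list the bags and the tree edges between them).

Treewidth 3.
One optimal decomposition is:
Bags: B1 = {1, 2, 6, 7}  B2 = {1, 3, 6, 7}  B3 = {1, 4, 6, 7}  B4 = {3, 5, 6, 7}  B5 = {0, 1, 3, 6}
Tree: B1–B2, B2–B3, B2–B4, B2–B5

The largest bag has 4 vertices, giving width 3; this decomposition certifies tw(G) ≤ 3. For the lower bound, the 4 vertices {0, 1, 3, 6} are pairwise adjacent, and any tree decomposition puts a clique entirely inside one bag — forcing width ≥ 3. The upper and lower bounds meet at 3, so that is the treewidth.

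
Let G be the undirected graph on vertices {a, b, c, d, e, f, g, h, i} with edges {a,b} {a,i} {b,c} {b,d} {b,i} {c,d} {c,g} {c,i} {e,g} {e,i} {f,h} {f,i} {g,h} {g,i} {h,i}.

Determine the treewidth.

2

A width-2 tree decomposition is:
Bags: B1 = {b, c, i}  B2 = {c, g, i}  B3 = {e, g, i}  B4 = {g, h, i}  B5 = {a, b, i}  B6 = {f, h, i}  B7 = {b, c, d}
Tree: B1–B2, B2–B3, B2–B4, B1–B5, B4–B6, B1–B7
The largest bag has 3 vertices, giving width 2; this decomposition certifies tw(G) ≤ 2. Conversely, {b, c, d} is a clique of size 3, and the vertices of any clique must share a bag in every tree decomposition; so some bag has ≥ 3 vertices and tw(G) ≥ 2. Hence tw(G) = 2 exactly.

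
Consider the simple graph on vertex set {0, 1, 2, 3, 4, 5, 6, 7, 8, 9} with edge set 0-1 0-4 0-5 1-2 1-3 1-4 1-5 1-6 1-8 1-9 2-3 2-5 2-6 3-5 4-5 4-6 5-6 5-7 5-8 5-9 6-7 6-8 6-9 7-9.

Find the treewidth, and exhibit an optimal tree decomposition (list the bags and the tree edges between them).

The largest bag has 4 vertices, giving width 3; this decomposition certifies tw(G) ≤ 3. Conversely, {0, 1, 4, 5} is a clique of size 4, and the vertices of any clique must share a bag in every tree decomposition; so some bag has ≥ 4 vertices and tw(G) ≥ 3. Combining the bounds, tw(G) = 3.

Treewidth 3.
Bags: B1 = {1, 2, 5, 6}  B2 = {1, 4, 5, 6}  B3 = {1, 2, 3, 5}  B4 = {1, 5, 6, 9}  B5 = {0, 1, 4, 5}  B6 = {1, 5, 6, 8}  B7 = {5, 6, 7, 9}
Tree: B1–B2, B1–B3, B1–B4, B2–B5, B1–B6, B4–B7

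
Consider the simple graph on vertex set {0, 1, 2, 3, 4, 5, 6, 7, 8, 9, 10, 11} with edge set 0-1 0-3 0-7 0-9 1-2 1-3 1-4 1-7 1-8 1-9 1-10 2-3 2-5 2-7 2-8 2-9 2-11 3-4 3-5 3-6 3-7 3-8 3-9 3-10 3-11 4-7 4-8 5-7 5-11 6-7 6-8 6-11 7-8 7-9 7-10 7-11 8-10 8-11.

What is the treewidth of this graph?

4

A width-4 tree decomposition is:
Bags: B1 = {3, 6, 7, 8, 11}  B2 = {2, 3, 7, 8, 11}  B3 = {2, 3, 5, 7, 11}  B4 = {1, 2, 3, 7, 8}  B5 = {1, 2, 3, 7, 9}  B6 = {0, 1, 3, 7, 9}  B7 = {1, 3, 4, 7, 8}  B8 = {1, 3, 7, 8, 10}
Tree: B1–B2, B2–B3, B2–B4, B4–B5, B5–B6, B4–B7, B7–B8
Each bag holds 5 vertices, so the decomposition has width 4, which upper-bounds the treewidth. Conversely, {0, 1, 3, 7, 9} is a clique of size 5, and the vertices of any clique must share a bag in every tree decomposition; so some bag has ≥ 5 vertices and tw(G) ≥ 4. The upper and lower bounds meet at 4, so that is the treewidth.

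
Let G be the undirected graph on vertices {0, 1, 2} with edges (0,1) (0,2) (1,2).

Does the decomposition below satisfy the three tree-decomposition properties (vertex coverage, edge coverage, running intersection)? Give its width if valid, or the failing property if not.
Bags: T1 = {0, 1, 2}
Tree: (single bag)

Every vertex of G appears in some bag (union = {0, 1, 2}); every edge is covered by a bag; and for each vertex v the set of bags containing v is connected in the bag tree. The decomposition is therefore valid. The largest bag has 3 vertices, so the width is 2.

Yes; width 2.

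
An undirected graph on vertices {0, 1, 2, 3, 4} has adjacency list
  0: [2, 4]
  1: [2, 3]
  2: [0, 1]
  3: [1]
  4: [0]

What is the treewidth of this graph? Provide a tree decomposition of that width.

Every bag has size at most 2, so the width is 2 − 1 = 1 and tw(G) ≤ 1. Any graph with an edge has treewidth ≥ 1, and G has the edge 3–1. Combining the bounds, tw(G) = 1.

Treewidth 1.
Bags: B1 = {1, 3}  B2 = {1, 2}  B3 = {0, 2}  B4 = {0, 4}
Tree: B1–B2, B2–B3, B3–B4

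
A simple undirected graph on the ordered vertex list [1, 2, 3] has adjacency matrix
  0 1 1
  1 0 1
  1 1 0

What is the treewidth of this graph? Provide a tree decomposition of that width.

Treewidth 2.
One optimal decomposition is:
Bags: B1 = {1, 2, 3}
Tree: (single bag)

With just one bag of size 3, the width is 3 − 1 = 2, so tw(G) ≤ 2. On the other hand G contains the 3-clique {1, 2, 3}. A clique must lie in a single bag of any decomposition, so no decomposition can have width below 2. Combining the bounds, tw(G) = 2.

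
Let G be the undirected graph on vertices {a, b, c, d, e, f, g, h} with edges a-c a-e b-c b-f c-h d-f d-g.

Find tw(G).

1

A width-1 tree decomposition is:
Bags: B1 = {b, c}  B2 = {a, c}  B3 = {b, f}  B4 = {a, e}  B5 = {d, f}  B6 = {c, h}  B7 = {d, g}
Tree: B1–B2, B1–B3, B2–B4, B3–B5, B1–B6, B5–B7
Each bag holds 2 vertices, so the decomposition has width 1, which upper-bounds the treewidth. G has an edge, so its treewidth is at least 1. The upper and lower bounds meet at 1, so that is the treewidth.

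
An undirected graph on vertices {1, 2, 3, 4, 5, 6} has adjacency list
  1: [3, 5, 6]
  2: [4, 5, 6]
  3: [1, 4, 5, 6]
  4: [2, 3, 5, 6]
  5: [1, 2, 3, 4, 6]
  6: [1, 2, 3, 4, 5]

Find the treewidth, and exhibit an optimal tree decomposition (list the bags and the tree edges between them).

Treewidth 3.
Bags: B1 = {3, 4, 5, 6}  B2 = {1, 3, 5, 6}  B3 = {2, 4, 5, 6}
Tree: B1–B2, B1–B3

Each bag holds 4 vertices, so the decomposition has width 3, which upper-bounds the treewidth. For the lower bound, the 4 vertices {2, 4, 5, 6} are pairwise adjacent, and any tree decomposition puts a clique entirely inside one bag — forcing width ≥ 3. Hence tw(G) = 3 exactly.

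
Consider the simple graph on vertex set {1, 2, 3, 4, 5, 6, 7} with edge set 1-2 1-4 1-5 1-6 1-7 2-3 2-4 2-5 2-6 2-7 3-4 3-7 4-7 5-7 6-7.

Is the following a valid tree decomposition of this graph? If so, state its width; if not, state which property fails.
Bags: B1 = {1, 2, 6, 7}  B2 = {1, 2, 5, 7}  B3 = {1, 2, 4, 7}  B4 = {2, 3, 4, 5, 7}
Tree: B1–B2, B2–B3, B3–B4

A tree decomposition must satisfy three properties: every vertex lies in some bag; for every edge, both endpoints lie together in some bag; and for every vertex, the bags containing it form a connected subtree. Here bags containing vertex 5 are not connected in the tree, so the decomposition is invalid.

No — bags containing vertex 5 are not connected in the tree.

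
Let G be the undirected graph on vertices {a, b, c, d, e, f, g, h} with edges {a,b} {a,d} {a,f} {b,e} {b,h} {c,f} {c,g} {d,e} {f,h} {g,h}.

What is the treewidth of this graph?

A width-2 tree decomposition is:
Bags: B1 = {c, f, g}  B2 = {f, g, h}  B3 = {a, f, h}  B4 = {a, b, h}  B5 = {a, b, d}  B6 = {b, d, e}
Tree: B1–B2, B2–B3, B3–B4, B4–B5, B5–B6
The largest bag has 3 vertices, giving width 2; this decomposition certifies tw(G) ≤ 2. The edges c–g–h–f–c form a cycle, so G is not a tree and its treewidth is at least 2. Combining the bounds, tw(G) = 2.

2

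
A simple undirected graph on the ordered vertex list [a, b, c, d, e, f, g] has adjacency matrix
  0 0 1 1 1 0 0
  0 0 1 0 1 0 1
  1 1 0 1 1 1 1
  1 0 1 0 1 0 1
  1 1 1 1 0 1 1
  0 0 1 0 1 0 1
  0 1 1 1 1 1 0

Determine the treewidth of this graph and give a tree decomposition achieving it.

Treewidth 3.
One such decomposition:
Bags: B1 = {c, d, e, g}  B2 = {b, c, e, g}  B3 = {c, e, f, g}  B4 = {a, c, d, e}
Tree: B1–B2, B1–B3, B1–B4

Every bag has size at most 4, so the width is 4 − 1 = 3 and tw(G) ≤ 3. Conversely, {c, d, e, g} is a clique of size 4, and the vertices of any clique must share a bag in every tree decomposition; so some bag has ≥ 4 vertices and tw(G) ≥ 3. Hence tw(G) = 3 exactly.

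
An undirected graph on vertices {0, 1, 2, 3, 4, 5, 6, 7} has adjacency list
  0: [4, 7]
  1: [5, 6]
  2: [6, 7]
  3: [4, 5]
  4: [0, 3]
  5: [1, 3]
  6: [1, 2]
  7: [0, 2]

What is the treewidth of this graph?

A width-2 tree decomposition is:
Bags: B1 = {1, 3, 5}  B2 = {1, 3, 6}  B3 = {2, 3, 6}  B4 = {2, 3, 7}  B5 = {0, 3, 7}  B6 = {0, 3, 4}
Tree: B1–B2, B2–B3, B3–B4, B4–B5, B5–B6
Each bag holds 3 vertices, so the decomposition has width 2, which upper-bounds the treewidth. The edges 3–5–1–6–2–7–0–4–3 form a cycle, so G is not a tree and its treewidth is at least 2. Combining the bounds, tw(G) = 2.

2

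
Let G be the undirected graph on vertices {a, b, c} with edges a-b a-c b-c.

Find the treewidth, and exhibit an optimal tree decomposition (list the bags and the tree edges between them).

A single bag containing all 3 vertices is trivially a valid decomposition of width 2. Conversely, {a, b, c} is a clique of size 3, and the vertices of any clique must share a bag in every tree decomposition; so some bag has ≥ 3 vertices and tw(G) ≥ 2. Therefore the treewidth is 2.

Treewidth 2.
Bags: B1 = {a, b, c}
Tree: (single bag)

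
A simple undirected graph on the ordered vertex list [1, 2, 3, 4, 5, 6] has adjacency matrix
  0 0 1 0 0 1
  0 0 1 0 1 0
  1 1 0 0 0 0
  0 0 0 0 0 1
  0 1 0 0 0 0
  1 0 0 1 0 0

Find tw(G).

A width-1 tree decomposition is:
Bags: B1 = {4, 6}  B2 = {1, 6}  B3 = {1, 3}  B4 = {2, 3}  B5 = {2, 5}
Tree: B1–B2, B2–B3, B3–B4, B4–B5
Each bag holds 2 vertices, so the decomposition has width 1, which upper-bounds the treewidth. G has an edge, so its treewidth is at least 1. The upper and lower bounds meet at 1, so that is the treewidth.

1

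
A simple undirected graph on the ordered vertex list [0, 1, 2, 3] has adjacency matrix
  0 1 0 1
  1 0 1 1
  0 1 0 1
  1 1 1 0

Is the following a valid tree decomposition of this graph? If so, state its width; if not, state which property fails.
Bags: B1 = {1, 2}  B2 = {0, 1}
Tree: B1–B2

No — vertex 3 appears in no bag.

A tree decomposition must satisfy three properties: every vertex lies in some bag; for every edge, both endpoints lie together in some bag; and for every vertex, the bags containing it form a connected subtree. Here vertex 3 appears in no bag, so the decomposition is invalid.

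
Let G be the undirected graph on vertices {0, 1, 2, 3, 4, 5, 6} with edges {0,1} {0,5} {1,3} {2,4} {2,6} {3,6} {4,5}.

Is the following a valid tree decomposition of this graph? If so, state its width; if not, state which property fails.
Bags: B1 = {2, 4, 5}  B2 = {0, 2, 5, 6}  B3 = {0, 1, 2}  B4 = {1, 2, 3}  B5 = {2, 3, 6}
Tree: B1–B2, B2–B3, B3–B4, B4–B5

A tree decomposition must satisfy three properties: every vertex lies in some bag; for every edge, both endpoints lie together in some bag; and for every vertex, the bags containing it form a connected subtree. Here bags containing vertex 6 are not connected in the tree, so the decomposition is invalid.

No — bags containing vertex 6 are not connected in the tree.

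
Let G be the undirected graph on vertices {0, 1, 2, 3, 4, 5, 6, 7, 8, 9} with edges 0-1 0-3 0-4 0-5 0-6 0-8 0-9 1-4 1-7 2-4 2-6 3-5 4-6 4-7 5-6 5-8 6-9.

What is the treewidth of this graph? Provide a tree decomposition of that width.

Treewidth 2.
Bags: B1 = {0, 4, 6}  B2 = {0, 6, 9}  B3 = {0, 5, 6}  B4 = {2, 4, 6}  B5 = {0, 1, 4}  B6 = {0, 3, 5}  B7 = {1, 4, 7}  B8 = {0, 5, 8}
Tree: B1–B2, B2–B3, B1–B4, B1–B5, B3–B6, B5–B7, B3–B8

Every bag has size at most 3, so the width is 3 − 1 = 2 and tw(G) ≤ 2. For the lower bound, the 3 vertices {0, 1, 4} are pairwise adjacent, and any tree decomposition puts a clique entirely inside one bag — forcing width ≥ 2. The upper and lower bounds meet at 2, so that is the treewidth.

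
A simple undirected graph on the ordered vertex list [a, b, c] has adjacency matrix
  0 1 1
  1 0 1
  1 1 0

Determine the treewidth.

A width-2 tree decomposition is:
Bags: B1 = {a, b, c}
Tree: (single bag)
A single bag containing all 3 vertices is trivially a valid decomposition of width 2. For the lower bound, the 3 vertices {a, b, c} are pairwise adjacent, and any tree decomposition puts a clique entirely inside one bag — forcing width ≥ 2. Therefore the treewidth is 2.

2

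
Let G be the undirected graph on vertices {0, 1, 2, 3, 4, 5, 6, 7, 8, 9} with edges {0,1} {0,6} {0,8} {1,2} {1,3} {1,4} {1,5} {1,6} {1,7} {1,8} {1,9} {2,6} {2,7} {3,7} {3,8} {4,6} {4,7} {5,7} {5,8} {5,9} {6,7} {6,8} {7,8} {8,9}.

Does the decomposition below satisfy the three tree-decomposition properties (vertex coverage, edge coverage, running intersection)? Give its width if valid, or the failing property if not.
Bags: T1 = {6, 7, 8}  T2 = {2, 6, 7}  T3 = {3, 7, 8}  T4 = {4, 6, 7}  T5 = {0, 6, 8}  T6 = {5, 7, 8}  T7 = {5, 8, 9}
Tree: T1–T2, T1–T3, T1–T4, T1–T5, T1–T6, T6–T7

A tree decomposition must satisfy three properties: every vertex lies in some bag; for every edge, both endpoints lie together in some bag; and for every vertex, the bags containing it form a connected subtree. Here vertex 1 appears in no bag, so the decomposition is invalid.

No — vertex 1 appears in no bag.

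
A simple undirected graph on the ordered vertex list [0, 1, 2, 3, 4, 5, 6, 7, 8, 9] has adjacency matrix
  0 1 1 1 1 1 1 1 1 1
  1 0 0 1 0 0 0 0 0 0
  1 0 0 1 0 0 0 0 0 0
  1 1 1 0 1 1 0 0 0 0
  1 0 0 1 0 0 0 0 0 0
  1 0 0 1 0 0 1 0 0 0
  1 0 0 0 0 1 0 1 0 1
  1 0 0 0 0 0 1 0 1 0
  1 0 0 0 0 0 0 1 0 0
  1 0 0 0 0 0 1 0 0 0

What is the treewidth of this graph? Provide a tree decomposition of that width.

Every bag has size at most 3, so the width is 3 − 1 = 2 and tw(G) ≤ 2. For the lower bound, the 3 vertices {0, 1, 3} are pairwise adjacent, and any tree decomposition puts a clique entirely inside one bag — forcing width ≥ 2. Therefore the treewidth is 2.

Treewidth 2.
One optimal decomposition is:
Bags: B1 = {0, 3, 5}  B2 = {0, 1, 3}  B3 = {0, 3, 4}  B4 = {0, 2, 3}  B5 = {0, 5, 6}  B6 = {0, 6, 7}  B7 = {0, 7, 8}  B8 = {0, 6, 9}
Tree: B1–B2, B2–B3, B3–B4, B1–B5, B5–B6, B6–B7, B5–B8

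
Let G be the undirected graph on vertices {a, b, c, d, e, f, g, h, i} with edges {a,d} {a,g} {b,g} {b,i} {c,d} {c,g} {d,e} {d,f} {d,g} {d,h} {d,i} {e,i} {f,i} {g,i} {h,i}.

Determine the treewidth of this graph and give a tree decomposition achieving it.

Treewidth 2.
One optimal decomposition is:
Bags: B1 = {d, g, i}  B2 = {a, d, g}  B3 = {c, d, g}  B4 = {b, g, i}  B5 = {d, e, i}  B6 = {d, f, i}  B7 = {d, h, i}
Tree: B1–B2, B1–B3, B1–B4, B1–B5, B1–B6, B1–B7

Each bag holds 3 vertices, so the decomposition has width 2, which upper-bounds the treewidth. Conversely, {c, d, g} is a clique of size 3, and the vertices of any clique must share a bag in every tree decomposition; so some bag has ≥ 3 vertices and tw(G) ≥ 2. Therefore the treewidth is 2.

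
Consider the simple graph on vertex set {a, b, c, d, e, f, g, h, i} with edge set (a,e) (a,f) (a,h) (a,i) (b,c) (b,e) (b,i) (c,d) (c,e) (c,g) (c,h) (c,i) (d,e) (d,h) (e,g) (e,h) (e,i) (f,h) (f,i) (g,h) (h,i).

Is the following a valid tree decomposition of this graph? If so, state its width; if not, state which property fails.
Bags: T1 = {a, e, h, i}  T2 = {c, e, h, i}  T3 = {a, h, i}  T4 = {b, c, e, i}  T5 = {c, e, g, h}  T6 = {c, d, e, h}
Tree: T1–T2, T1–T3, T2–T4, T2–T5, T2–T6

A tree decomposition must satisfy three properties: every vertex lies in some bag; for every edge, both endpoints lie together in some bag; and for every vertex, the bags containing it form a connected subtree. Here vertex f appears in no bag, so the decomposition is invalid.

No — vertex f appears in no bag.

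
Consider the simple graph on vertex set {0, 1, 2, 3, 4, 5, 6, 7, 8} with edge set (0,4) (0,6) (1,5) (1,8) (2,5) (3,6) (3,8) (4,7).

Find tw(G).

1

A width-1 tree decomposition is:
Bags: B1 = {4, 7}  B2 = {0, 4}  B3 = {0, 6}  B4 = {3, 6}  B5 = {3, 8}  B6 = {1, 8}  B7 = {1, 5}  B8 = {2, 5}
Tree: B1–B2, B2–B3, B3–B4, B4–B5, B5–B6, B6–B7, B7–B8
Every bag has size at most 2, so the width is 2 − 1 = 1 and tw(G) ≤ 1. Since G has at least one edge (e.g. 7–4), it is not an edgeless graph, so tw(G) ≥ 1. Hence tw(G) = 1 exactly.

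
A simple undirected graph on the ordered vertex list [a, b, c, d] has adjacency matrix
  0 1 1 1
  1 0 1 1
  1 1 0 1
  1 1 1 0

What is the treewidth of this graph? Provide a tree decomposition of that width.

With just one bag of size 4, the width is 4 − 1 = 3, so tw(G) ≤ 3. On the other hand G contains the 4-clique {a, b, c, d}. A clique must lie in a single bag of any decomposition, so no decomposition can have width below 3. Therefore the treewidth is 3.

Treewidth 3.
One such decomposition:
Bags: B1 = {a, b, c, d}
Tree: (single bag)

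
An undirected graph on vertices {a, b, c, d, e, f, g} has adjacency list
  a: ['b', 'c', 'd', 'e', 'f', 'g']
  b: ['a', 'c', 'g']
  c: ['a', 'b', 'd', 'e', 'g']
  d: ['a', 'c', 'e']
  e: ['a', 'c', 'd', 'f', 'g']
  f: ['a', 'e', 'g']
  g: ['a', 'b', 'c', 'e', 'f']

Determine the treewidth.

3

A width-3 tree decomposition is:
Bags: B1 = {a, c, d, e}  B2 = {a, c, e, g}  B3 = {a, e, f, g}  B4 = {a, b, c, g}
Tree: B1–B2, B2–B3, B2–B4
The largest bag has 4 vertices, giving width 3; this decomposition certifies tw(G) ≤ 3. Conversely, {a, c, d, e} is a clique of size 4, and the vertices of any clique must share a bag in every tree decomposition; so some bag has ≥ 4 vertices and tw(G) ≥ 3. Combining the bounds, tw(G) = 3.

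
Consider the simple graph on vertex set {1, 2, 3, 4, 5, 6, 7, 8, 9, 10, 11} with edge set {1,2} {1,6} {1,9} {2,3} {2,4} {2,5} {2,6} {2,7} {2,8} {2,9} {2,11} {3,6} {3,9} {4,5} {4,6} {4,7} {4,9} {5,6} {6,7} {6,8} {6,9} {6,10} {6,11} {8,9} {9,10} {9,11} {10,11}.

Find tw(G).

A width-3 tree decomposition is:
Bags: B1 = {2, 6, 9, 11}  B2 = {2, 3, 6, 9}  B3 = {6, 9, 10, 11}  B4 = {1, 2, 6, 9}  B5 = {2, 4, 6, 9}  B6 = {2, 6, 8, 9}  B7 = {2, 4, 5, 6}  B8 = {2, 4, 6, 7}
Tree: B1–B2, B1–B3, B2–B4, B1–B5, B5–B6, B5–B7, B5–B8
The largest bag has 4 vertices, giving width 3; this decomposition certifies tw(G) ≤ 3. For the lower bound, the 4 vertices {1, 2, 6, 9} are pairwise adjacent, and any tree decomposition puts a clique entirely inside one bag — forcing width ≥ 3. Combining the bounds, tw(G) = 3.

3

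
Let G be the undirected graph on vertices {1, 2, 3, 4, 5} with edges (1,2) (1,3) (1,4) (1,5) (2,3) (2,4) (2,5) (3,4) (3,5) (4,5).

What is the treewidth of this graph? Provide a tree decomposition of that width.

Treewidth 4.
Bags: B1 = {1, 2, 3, 4, 5}
Tree: (single bag)

A single bag containing all 5 vertices is trivially a valid decomposition of width 4. On the other hand G contains the 5-clique {1, 2, 3, 4, 5}. A clique must lie in a single bag of any decomposition, so no decomposition can have width below 4. Therefore the treewidth is 4.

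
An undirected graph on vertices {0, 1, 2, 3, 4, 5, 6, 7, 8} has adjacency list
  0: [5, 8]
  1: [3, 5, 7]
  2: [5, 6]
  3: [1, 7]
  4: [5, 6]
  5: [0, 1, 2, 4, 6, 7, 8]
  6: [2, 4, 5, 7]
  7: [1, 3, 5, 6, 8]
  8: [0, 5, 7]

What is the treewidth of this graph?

A width-2 tree decomposition is:
Bags: B1 = {4, 5, 6}  B2 = {5, 6, 7}  B3 = {2, 5, 6}  B4 = {1, 5, 7}  B5 = {5, 7, 8}  B6 = {1, 3, 7}  B7 = {0, 5, 8}
Tree: B1–B2, B2–B3, B2–B4, B2–B5, B4–B6, B5–B7
Every bag has size at most 3, so the width is 3 − 1 = 2 and tw(G) ≤ 2. On the other hand G contains the 3-clique {1, 3, 7}. A clique must lie in a single bag of any decomposition, so no decomposition can have width below 2. Therefore the treewidth is 2.

2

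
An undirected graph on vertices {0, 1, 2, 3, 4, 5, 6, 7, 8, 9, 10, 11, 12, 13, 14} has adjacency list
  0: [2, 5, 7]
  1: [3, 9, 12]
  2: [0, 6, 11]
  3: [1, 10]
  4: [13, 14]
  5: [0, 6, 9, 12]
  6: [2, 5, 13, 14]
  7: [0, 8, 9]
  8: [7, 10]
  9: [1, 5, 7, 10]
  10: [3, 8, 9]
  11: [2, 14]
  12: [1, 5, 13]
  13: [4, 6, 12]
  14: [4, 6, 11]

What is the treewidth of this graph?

3

A width-3 tree decomposition is:
Bags: B1 = {1, 3, 8, 10}  B2 = {1, 8, 9, 10}  B3 = {1, 7, 8, 9}  B4 = {1, 7, 9, 12}  B5 = {5, 7, 9, 12}  B6 = {0, 5, 7, 12}  B7 = {0, 5, 12, 13}  B8 = {0, 5, 6, 13}  B9 = {0, 2, 6, 13}  B10 = {2, 4, 6, 13}  B11 = {2, 4, 6, 14}  B12 = {2, 4, 11, 14}
Tree: B1–B2, B2–B3, B3–B4, B4–B5, B5–B6, B6–B7, B7–B8, B8–B9, B9–B10, B10–B11, B11–B12
Every bag has size at most 4, so the width is 4 − 1 = 3 and tw(G) ≤ 3. For the lower bound: the 4 vertex sets {3,8,10}, {1}, {9}, {0,5,7,12} are disjoint, each induces a connected subgraph, and every pair is joined by at least one edge of G. Contracting each set to a single vertex therefore yields K_{4} as a minor, and since treewidth is minor-monotone, tw(G) ≥ tw(K_{4}) = 3. Combining the bounds, tw(G) = 3.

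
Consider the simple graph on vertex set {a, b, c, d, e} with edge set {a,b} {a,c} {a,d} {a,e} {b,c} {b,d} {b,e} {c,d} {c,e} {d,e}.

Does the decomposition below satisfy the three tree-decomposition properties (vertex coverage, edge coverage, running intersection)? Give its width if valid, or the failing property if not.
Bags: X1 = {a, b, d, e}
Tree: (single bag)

A tree decomposition must satisfy three properties: every vertex lies in some bag; for every edge, both endpoints lie together in some bag; and for every vertex, the bags containing it form a connected subtree. Here vertex c appears in no bag, so the decomposition is invalid.

No — vertex c appears in no bag.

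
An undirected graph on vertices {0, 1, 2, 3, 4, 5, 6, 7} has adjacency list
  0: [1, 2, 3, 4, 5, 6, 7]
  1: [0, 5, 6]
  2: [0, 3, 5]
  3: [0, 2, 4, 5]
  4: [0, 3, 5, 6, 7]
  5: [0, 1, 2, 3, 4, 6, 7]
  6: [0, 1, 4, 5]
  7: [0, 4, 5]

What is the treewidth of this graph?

A width-3 tree decomposition is:
Bags: B1 = {0, 2, 3, 5}  B2 = {0, 3, 4, 5}  B3 = {0, 4, 5, 7}  B4 = {0, 4, 5, 6}  B5 = {0, 1, 5, 6}
Tree: B1–B2, B2–B3, B3–B4, B4–B5
Each bag holds 4 vertices, so the decomposition has width 3, which upper-bounds the treewidth. Conversely, {0, 1, 5, 6} is a clique of size 4, and the vertices of any clique must share a bag in every tree decomposition; so some bag has ≥ 4 vertices and tw(G) ≥ 3. Therefore the treewidth is 3.

3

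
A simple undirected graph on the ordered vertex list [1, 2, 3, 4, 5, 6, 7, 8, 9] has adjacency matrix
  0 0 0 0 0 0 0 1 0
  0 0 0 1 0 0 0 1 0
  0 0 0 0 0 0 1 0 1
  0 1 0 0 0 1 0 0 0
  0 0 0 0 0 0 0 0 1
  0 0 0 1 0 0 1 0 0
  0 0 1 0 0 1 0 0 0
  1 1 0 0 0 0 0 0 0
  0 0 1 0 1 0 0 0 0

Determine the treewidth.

1

A width-1 tree decomposition is:
Bags: B1 = {5, 9}  B2 = {3, 9}  B3 = {3, 7}  B4 = {6, 7}  B5 = {4, 6}  B6 = {2, 4}  B7 = {2, 8}  B8 = {1, 8}
Tree: B1–B2, B2–B3, B3–B4, B4–B5, B5–B6, B6–B7, B7–B8
Each bag holds 2 vertices, so the decomposition has width 1, which upper-bounds the treewidth. Any graph with an edge has treewidth ≥ 1, and G has the edge 5–9. The upper and lower bounds meet at 1, so that is the treewidth.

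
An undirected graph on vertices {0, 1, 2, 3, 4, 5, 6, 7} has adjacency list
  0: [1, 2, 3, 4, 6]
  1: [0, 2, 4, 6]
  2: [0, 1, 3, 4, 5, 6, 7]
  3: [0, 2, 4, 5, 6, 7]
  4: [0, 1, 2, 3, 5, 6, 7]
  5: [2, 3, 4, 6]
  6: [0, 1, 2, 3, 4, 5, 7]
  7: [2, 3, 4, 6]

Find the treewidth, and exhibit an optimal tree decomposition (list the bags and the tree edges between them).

Treewidth 4.
One optimal decomposition is:
Bags: B1 = {2, 3, 4, 5, 6}  B2 = {0, 2, 3, 4, 6}  B3 = {2, 3, 4, 6, 7}  B4 = {0, 1, 2, 4, 6}
Tree: B1–B2, B1–B3, B2–B4

The largest bag has 5 vertices, giving width 4; this decomposition certifies tw(G) ≤ 4. On the other hand G contains the 5-clique {0, 1, 2, 4, 6}. A clique must lie in a single bag of any decomposition, so no decomposition can have width below 4. Hence tw(G) = 4 exactly.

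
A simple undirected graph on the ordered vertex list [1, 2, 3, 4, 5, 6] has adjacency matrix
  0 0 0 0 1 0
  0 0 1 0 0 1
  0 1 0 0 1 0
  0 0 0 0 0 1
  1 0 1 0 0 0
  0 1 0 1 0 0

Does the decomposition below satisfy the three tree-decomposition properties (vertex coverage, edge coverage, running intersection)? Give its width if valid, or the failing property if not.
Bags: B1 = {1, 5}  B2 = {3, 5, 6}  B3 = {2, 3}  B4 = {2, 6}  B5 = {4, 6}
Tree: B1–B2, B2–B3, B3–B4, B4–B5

A tree decomposition must satisfy three properties: every vertex lies in some bag; for every edge, both endpoints lie together in some bag; and for every vertex, the bags containing it form a connected subtree. Here bags containing vertex 6 are not connected in the tree, so the decomposition is invalid.

No — bags containing vertex 6 are not connected in the tree.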